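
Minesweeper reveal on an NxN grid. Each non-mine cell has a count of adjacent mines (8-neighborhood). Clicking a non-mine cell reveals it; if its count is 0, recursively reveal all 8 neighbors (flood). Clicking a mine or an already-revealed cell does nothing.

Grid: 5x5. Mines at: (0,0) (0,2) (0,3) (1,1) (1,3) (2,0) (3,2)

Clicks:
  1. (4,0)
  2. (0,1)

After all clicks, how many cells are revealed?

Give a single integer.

Answer: 5

Derivation:
Click 1 (4,0) count=0: revealed 4 new [(3,0) (3,1) (4,0) (4,1)] -> total=4
Click 2 (0,1) count=3: revealed 1 new [(0,1)] -> total=5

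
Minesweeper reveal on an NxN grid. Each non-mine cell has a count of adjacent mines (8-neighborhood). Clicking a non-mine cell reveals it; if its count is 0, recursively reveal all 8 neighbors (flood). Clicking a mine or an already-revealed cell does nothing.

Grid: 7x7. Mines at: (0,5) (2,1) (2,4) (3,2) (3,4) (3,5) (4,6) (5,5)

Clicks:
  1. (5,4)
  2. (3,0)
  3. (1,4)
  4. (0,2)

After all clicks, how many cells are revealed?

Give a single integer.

Click 1 (5,4) count=1: revealed 1 new [(5,4)] -> total=1
Click 2 (3,0) count=1: revealed 1 new [(3,0)] -> total=2
Click 3 (1,4) count=2: revealed 1 new [(1,4)] -> total=3
Click 4 (0,2) count=0: revealed 9 new [(0,0) (0,1) (0,2) (0,3) (0,4) (1,0) (1,1) (1,2) (1,3)] -> total=12

Answer: 12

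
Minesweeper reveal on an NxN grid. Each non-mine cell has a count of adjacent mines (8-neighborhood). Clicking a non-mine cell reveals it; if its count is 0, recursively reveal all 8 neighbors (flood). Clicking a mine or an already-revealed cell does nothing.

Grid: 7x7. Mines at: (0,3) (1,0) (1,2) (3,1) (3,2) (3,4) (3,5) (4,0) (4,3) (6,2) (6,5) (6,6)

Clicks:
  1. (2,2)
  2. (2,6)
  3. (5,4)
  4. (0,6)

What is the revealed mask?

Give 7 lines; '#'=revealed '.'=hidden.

Answer: ....###
....###
..#.###
.......
.......
....#..
.......

Derivation:
Click 1 (2,2) count=3: revealed 1 new [(2,2)] -> total=1
Click 2 (2,6) count=1: revealed 1 new [(2,6)] -> total=2
Click 3 (5,4) count=2: revealed 1 new [(5,4)] -> total=3
Click 4 (0,6) count=0: revealed 8 new [(0,4) (0,5) (0,6) (1,4) (1,5) (1,6) (2,4) (2,5)] -> total=11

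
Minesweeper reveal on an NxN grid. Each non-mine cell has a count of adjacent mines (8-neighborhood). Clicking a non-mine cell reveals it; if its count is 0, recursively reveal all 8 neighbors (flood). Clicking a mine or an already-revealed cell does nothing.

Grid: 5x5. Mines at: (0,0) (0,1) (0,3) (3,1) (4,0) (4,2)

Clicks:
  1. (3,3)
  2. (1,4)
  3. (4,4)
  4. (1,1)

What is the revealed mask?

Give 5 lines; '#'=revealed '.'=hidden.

Answer: .....
.####
..###
..###
...##

Derivation:
Click 1 (3,3) count=1: revealed 1 new [(3,3)] -> total=1
Click 2 (1,4) count=1: revealed 1 new [(1,4)] -> total=2
Click 3 (4,4) count=0: revealed 9 new [(1,2) (1,3) (2,2) (2,3) (2,4) (3,2) (3,4) (4,3) (4,4)] -> total=11
Click 4 (1,1) count=2: revealed 1 new [(1,1)] -> total=12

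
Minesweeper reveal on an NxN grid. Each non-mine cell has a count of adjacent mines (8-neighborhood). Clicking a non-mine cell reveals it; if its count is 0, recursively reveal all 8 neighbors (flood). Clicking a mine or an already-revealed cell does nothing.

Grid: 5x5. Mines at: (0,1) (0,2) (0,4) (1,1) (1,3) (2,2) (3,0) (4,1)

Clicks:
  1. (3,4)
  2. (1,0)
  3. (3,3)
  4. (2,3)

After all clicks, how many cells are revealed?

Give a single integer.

Answer: 9

Derivation:
Click 1 (3,4) count=0: revealed 8 new [(2,3) (2,4) (3,2) (3,3) (3,4) (4,2) (4,3) (4,4)] -> total=8
Click 2 (1,0) count=2: revealed 1 new [(1,0)] -> total=9
Click 3 (3,3) count=1: revealed 0 new [(none)] -> total=9
Click 4 (2,3) count=2: revealed 0 new [(none)] -> total=9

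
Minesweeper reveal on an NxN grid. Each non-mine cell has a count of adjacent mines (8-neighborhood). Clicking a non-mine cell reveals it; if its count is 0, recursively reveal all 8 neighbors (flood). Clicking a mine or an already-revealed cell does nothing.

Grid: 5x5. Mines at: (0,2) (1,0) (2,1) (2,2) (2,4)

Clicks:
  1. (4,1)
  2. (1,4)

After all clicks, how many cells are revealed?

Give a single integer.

Click 1 (4,1) count=0: revealed 10 new [(3,0) (3,1) (3,2) (3,3) (3,4) (4,0) (4,1) (4,2) (4,3) (4,4)] -> total=10
Click 2 (1,4) count=1: revealed 1 new [(1,4)] -> total=11

Answer: 11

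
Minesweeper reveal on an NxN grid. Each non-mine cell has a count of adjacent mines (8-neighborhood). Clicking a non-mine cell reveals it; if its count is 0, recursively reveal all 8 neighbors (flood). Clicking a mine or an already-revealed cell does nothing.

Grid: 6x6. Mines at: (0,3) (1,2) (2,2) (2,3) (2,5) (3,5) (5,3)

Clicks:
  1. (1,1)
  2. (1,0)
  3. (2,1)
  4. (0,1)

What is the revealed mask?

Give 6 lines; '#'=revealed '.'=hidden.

Click 1 (1,1) count=2: revealed 1 new [(1,1)] -> total=1
Click 2 (1,0) count=0: revealed 14 new [(0,0) (0,1) (1,0) (2,0) (2,1) (3,0) (3,1) (3,2) (4,0) (4,1) (4,2) (5,0) (5,1) (5,2)] -> total=15
Click 3 (2,1) count=2: revealed 0 new [(none)] -> total=15
Click 4 (0,1) count=1: revealed 0 new [(none)] -> total=15

Answer: ##....
##....
##....
###...
###...
###...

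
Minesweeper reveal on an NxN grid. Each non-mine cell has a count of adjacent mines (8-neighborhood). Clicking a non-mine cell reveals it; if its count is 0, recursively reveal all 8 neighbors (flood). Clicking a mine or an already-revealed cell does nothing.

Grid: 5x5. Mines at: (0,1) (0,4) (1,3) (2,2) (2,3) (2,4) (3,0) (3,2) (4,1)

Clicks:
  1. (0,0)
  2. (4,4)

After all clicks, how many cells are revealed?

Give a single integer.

Click 1 (0,0) count=1: revealed 1 new [(0,0)] -> total=1
Click 2 (4,4) count=0: revealed 4 new [(3,3) (3,4) (4,3) (4,4)] -> total=5

Answer: 5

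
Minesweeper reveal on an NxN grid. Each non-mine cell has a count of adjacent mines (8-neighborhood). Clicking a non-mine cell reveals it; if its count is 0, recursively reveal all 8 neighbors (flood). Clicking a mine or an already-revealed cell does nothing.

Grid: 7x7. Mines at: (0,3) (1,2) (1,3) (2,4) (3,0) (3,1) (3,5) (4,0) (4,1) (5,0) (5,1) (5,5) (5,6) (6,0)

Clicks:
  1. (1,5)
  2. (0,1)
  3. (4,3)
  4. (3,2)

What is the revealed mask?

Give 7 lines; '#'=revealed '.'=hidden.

Click 1 (1,5) count=1: revealed 1 new [(1,5)] -> total=1
Click 2 (0,1) count=1: revealed 1 new [(0,1)] -> total=2
Click 3 (4,3) count=0: revealed 12 new [(3,2) (3,3) (3,4) (4,2) (4,3) (4,4) (5,2) (5,3) (5,4) (6,2) (6,3) (6,4)] -> total=14
Click 4 (3,2) count=2: revealed 0 new [(none)] -> total=14

Answer: .#.....
.....#.
.......
..###..
..###..
..###..
..###..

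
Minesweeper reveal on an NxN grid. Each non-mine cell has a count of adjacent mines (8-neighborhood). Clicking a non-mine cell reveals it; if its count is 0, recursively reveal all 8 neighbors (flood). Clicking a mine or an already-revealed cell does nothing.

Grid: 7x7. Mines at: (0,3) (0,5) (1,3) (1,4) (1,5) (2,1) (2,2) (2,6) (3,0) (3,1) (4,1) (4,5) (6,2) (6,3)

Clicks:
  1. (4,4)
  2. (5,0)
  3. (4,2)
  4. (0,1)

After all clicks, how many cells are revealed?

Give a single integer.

Click 1 (4,4) count=1: revealed 1 new [(4,4)] -> total=1
Click 2 (5,0) count=1: revealed 1 new [(5,0)] -> total=2
Click 3 (4,2) count=2: revealed 1 new [(4,2)] -> total=3
Click 4 (0,1) count=0: revealed 6 new [(0,0) (0,1) (0,2) (1,0) (1,1) (1,2)] -> total=9

Answer: 9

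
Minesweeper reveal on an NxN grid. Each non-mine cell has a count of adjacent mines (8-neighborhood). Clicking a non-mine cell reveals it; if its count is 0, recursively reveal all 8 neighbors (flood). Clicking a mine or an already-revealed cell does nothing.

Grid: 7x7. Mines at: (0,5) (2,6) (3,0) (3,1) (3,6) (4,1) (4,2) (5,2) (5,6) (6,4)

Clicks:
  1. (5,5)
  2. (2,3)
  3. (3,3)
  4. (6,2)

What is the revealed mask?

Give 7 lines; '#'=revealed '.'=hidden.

Click 1 (5,5) count=2: revealed 1 new [(5,5)] -> total=1
Click 2 (2,3) count=0: revealed 26 new [(0,0) (0,1) (0,2) (0,3) (0,4) (1,0) (1,1) (1,2) (1,3) (1,4) (1,5) (2,0) (2,1) (2,2) (2,3) (2,4) (2,5) (3,2) (3,3) (3,4) (3,5) (4,3) (4,4) (4,5) (5,3) (5,4)] -> total=27
Click 3 (3,3) count=1: revealed 0 new [(none)] -> total=27
Click 4 (6,2) count=1: revealed 1 new [(6,2)] -> total=28

Answer: #####..
######.
######.
..####.
...###.
...###.
..#....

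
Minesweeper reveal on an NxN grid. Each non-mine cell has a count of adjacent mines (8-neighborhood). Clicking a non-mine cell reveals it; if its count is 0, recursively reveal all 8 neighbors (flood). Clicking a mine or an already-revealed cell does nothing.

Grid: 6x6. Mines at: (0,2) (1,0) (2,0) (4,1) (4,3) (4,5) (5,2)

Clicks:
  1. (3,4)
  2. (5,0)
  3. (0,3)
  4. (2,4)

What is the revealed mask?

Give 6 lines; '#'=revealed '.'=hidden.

Answer: ...###
.#####
.#####
.#####
......
#.....

Derivation:
Click 1 (3,4) count=2: revealed 1 new [(3,4)] -> total=1
Click 2 (5,0) count=1: revealed 1 new [(5,0)] -> total=2
Click 3 (0,3) count=1: revealed 1 new [(0,3)] -> total=3
Click 4 (2,4) count=0: revealed 16 new [(0,4) (0,5) (1,1) (1,2) (1,3) (1,4) (1,5) (2,1) (2,2) (2,3) (2,4) (2,5) (3,1) (3,2) (3,3) (3,5)] -> total=19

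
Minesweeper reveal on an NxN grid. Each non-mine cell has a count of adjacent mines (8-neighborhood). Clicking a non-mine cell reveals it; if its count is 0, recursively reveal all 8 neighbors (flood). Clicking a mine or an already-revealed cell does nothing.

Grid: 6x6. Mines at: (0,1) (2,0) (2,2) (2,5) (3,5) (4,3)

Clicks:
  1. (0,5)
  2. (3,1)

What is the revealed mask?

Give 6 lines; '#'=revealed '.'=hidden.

Answer: ..####
..####
......
.#....
......
......

Derivation:
Click 1 (0,5) count=0: revealed 8 new [(0,2) (0,3) (0,4) (0,5) (1,2) (1,3) (1,4) (1,5)] -> total=8
Click 2 (3,1) count=2: revealed 1 new [(3,1)] -> total=9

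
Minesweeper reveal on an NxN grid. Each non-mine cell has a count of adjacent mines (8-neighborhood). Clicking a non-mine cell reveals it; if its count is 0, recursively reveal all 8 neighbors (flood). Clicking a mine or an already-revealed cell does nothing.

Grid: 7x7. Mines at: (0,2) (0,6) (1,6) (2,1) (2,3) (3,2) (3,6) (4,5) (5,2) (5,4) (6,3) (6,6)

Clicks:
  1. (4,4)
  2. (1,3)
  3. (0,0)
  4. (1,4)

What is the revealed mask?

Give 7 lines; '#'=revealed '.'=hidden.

Answer: ##.....
##.##..
.......
.......
....#..
.......
.......

Derivation:
Click 1 (4,4) count=2: revealed 1 new [(4,4)] -> total=1
Click 2 (1,3) count=2: revealed 1 new [(1,3)] -> total=2
Click 3 (0,0) count=0: revealed 4 new [(0,0) (0,1) (1,0) (1,1)] -> total=6
Click 4 (1,4) count=1: revealed 1 new [(1,4)] -> total=7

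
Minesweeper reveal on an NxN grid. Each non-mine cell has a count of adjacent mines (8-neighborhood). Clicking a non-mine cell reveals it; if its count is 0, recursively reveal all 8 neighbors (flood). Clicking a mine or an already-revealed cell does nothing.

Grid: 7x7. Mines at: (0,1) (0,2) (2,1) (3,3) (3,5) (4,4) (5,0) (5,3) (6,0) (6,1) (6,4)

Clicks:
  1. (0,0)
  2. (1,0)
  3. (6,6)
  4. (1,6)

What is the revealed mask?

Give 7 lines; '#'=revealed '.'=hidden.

Click 1 (0,0) count=1: revealed 1 new [(0,0)] -> total=1
Click 2 (1,0) count=2: revealed 1 new [(1,0)] -> total=2
Click 3 (6,6) count=0: revealed 6 new [(4,5) (4,6) (5,5) (5,6) (6,5) (6,6)] -> total=8
Click 4 (1,6) count=0: revealed 12 new [(0,3) (0,4) (0,5) (0,6) (1,3) (1,4) (1,5) (1,6) (2,3) (2,4) (2,5) (2,6)] -> total=20

Answer: #..####
#..####
...####
.......
.....##
.....##
.....##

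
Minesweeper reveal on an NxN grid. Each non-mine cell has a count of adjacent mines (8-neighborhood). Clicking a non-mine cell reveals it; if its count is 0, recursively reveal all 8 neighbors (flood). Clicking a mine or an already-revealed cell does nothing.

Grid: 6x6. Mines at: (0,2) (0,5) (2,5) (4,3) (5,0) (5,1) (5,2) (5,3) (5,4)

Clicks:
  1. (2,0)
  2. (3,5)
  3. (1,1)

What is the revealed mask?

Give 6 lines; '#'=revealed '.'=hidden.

Click 1 (2,0) count=0: revealed 20 new [(0,0) (0,1) (1,0) (1,1) (1,2) (1,3) (1,4) (2,0) (2,1) (2,2) (2,3) (2,4) (3,0) (3,1) (3,2) (3,3) (3,4) (4,0) (4,1) (4,2)] -> total=20
Click 2 (3,5) count=1: revealed 1 new [(3,5)] -> total=21
Click 3 (1,1) count=1: revealed 0 new [(none)] -> total=21

Answer: ##....
#####.
#####.
######
###...
......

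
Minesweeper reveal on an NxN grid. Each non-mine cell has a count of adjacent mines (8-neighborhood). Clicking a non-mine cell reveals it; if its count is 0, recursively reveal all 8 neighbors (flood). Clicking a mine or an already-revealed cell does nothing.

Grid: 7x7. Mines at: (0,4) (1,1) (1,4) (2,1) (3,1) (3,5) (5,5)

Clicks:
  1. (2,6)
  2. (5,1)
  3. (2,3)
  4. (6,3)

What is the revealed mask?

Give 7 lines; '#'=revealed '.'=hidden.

Click 1 (2,6) count=1: revealed 1 new [(2,6)] -> total=1
Click 2 (5,1) count=0: revealed 21 new [(2,2) (2,3) (2,4) (3,2) (3,3) (3,4) (4,0) (4,1) (4,2) (4,3) (4,4) (5,0) (5,1) (5,2) (5,3) (5,4) (6,0) (6,1) (6,2) (6,3) (6,4)] -> total=22
Click 3 (2,3) count=1: revealed 0 new [(none)] -> total=22
Click 4 (6,3) count=0: revealed 0 new [(none)] -> total=22

Answer: .......
.......
..###.#
..###..
#####..
#####..
#####..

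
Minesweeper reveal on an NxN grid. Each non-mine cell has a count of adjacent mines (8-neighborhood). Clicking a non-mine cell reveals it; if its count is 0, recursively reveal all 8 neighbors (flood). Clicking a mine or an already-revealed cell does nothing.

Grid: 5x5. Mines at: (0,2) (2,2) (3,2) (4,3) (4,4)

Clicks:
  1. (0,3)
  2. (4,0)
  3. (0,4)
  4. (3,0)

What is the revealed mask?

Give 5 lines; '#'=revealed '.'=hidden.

Answer: ##.##
##.##
##.##
##.##
##...

Derivation:
Click 1 (0,3) count=1: revealed 1 new [(0,3)] -> total=1
Click 2 (4,0) count=0: revealed 10 new [(0,0) (0,1) (1,0) (1,1) (2,0) (2,1) (3,0) (3,1) (4,0) (4,1)] -> total=11
Click 3 (0,4) count=0: revealed 7 new [(0,4) (1,3) (1,4) (2,3) (2,4) (3,3) (3,4)] -> total=18
Click 4 (3,0) count=0: revealed 0 new [(none)] -> total=18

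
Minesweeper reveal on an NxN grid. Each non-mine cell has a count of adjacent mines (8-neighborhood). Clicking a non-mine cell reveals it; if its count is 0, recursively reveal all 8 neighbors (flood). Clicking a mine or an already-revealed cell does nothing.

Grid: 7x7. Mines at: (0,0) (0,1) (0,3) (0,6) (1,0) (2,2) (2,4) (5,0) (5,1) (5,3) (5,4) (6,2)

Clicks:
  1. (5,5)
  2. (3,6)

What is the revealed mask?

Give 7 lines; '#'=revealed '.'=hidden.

Answer: .......
.....##
.....##
.....##
.....##
.....##
.....##

Derivation:
Click 1 (5,5) count=1: revealed 1 new [(5,5)] -> total=1
Click 2 (3,6) count=0: revealed 11 new [(1,5) (1,6) (2,5) (2,6) (3,5) (3,6) (4,5) (4,6) (5,6) (6,5) (6,6)] -> total=12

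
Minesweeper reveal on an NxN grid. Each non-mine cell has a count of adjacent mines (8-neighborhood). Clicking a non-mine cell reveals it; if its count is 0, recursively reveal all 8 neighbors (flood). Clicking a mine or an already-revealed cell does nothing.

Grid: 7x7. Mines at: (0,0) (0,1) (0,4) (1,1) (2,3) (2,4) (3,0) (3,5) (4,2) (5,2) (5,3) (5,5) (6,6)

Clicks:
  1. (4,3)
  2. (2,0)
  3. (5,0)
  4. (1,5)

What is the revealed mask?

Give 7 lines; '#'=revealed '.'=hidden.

Click 1 (4,3) count=3: revealed 1 new [(4,3)] -> total=1
Click 2 (2,0) count=2: revealed 1 new [(2,0)] -> total=2
Click 3 (5,0) count=0: revealed 6 new [(4,0) (4,1) (5,0) (5,1) (6,0) (6,1)] -> total=8
Click 4 (1,5) count=2: revealed 1 new [(1,5)] -> total=9

Answer: .......
.....#.
#......
.......
##.#...
##.....
##.....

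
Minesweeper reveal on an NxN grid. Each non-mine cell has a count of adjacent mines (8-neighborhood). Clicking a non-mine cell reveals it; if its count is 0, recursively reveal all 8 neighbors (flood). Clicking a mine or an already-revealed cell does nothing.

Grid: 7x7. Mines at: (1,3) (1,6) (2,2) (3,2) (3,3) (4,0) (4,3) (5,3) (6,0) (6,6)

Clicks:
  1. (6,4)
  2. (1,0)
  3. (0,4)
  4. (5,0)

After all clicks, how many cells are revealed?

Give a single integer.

Click 1 (6,4) count=1: revealed 1 new [(6,4)] -> total=1
Click 2 (1,0) count=0: revealed 10 new [(0,0) (0,1) (0,2) (1,0) (1,1) (1,2) (2,0) (2,1) (3,0) (3,1)] -> total=11
Click 3 (0,4) count=1: revealed 1 new [(0,4)] -> total=12
Click 4 (5,0) count=2: revealed 1 new [(5,0)] -> total=13

Answer: 13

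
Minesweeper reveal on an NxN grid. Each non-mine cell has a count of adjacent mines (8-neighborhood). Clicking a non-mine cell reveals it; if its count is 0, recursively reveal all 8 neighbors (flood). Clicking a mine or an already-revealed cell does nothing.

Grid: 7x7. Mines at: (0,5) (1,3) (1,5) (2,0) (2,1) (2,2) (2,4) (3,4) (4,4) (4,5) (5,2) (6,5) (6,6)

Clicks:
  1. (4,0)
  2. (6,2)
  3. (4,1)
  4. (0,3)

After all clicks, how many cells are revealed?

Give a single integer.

Click 1 (4,0) count=0: revealed 8 new [(3,0) (3,1) (4,0) (4,1) (5,0) (5,1) (6,0) (6,1)] -> total=8
Click 2 (6,2) count=1: revealed 1 new [(6,2)] -> total=9
Click 3 (4,1) count=1: revealed 0 new [(none)] -> total=9
Click 4 (0,3) count=1: revealed 1 new [(0,3)] -> total=10

Answer: 10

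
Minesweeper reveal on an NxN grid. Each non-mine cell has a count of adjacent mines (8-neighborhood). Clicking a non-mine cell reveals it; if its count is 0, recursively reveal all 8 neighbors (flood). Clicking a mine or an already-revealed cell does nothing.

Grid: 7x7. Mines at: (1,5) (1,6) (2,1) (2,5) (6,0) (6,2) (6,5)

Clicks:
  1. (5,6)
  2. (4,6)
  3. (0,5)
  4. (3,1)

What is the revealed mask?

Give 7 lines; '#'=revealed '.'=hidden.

Click 1 (5,6) count=1: revealed 1 new [(5,6)] -> total=1
Click 2 (4,6) count=0: revealed 33 new [(0,0) (0,1) (0,2) (0,3) (0,4) (1,0) (1,1) (1,2) (1,3) (1,4) (2,2) (2,3) (2,4) (3,0) (3,1) (3,2) (3,3) (3,4) (3,5) (3,6) (4,0) (4,1) (4,2) (4,3) (4,4) (4,5) (4,6) (5,0) (5,1) (5,2) (5,3) (5,4) (5,5)] -> total=34
Click 3 (0,5) count=2: revealed 1 new [(0,5)] -> total=35
Click 4 (3,1) count=1: revealed 0 new [(none)] -> total=35

Answer: ######.
#####..
..###..
#######
#######
#######
.......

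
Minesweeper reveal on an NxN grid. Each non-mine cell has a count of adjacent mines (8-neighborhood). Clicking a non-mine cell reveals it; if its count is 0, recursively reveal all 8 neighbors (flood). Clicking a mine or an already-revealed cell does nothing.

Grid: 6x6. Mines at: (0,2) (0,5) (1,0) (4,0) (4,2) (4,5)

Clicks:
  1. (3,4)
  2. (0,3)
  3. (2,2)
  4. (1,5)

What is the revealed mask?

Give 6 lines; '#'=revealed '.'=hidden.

Click 1 (3,4) count=1: revealed 1 new [(3,4)] -> total=1
Click 2 (0,3) count=1: revealed 1 new [(0,3)] -> total=2
Click 3 (2,2) count=0: revealed 14 new [(1,1) (1,2) (1,3) (1,4) (1,5) (2,1) (2,2) (2,3) (2,4) (2,5) (3,1) (3,2) (3,3) (3,5)] -> total=16
Click 4 (1,5) count=1: revealed 0 new [(none)] -> total=16

Answer: ...#..
.#####
.#####
.#####
......
......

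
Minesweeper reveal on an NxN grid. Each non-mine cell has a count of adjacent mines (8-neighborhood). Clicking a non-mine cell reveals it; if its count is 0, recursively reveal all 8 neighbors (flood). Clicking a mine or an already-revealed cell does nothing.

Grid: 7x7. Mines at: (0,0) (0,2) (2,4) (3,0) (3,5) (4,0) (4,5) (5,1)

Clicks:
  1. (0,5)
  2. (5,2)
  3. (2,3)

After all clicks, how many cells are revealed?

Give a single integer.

Answer: 12

Derivation:
Click 1 (0,5) count=0: revealed 10 new [(0,3) (0,4) (0,5) (0,6) (1,3) (1,4) (1,5) (1,6) (2,5) (2,6)] -> total=10
Click 2 (5,2) count=1: revealed 1 new [(5,2)] -> total=11
Click 3 (2,3) count=1: revealed 1 new [(2,3)] -> total=12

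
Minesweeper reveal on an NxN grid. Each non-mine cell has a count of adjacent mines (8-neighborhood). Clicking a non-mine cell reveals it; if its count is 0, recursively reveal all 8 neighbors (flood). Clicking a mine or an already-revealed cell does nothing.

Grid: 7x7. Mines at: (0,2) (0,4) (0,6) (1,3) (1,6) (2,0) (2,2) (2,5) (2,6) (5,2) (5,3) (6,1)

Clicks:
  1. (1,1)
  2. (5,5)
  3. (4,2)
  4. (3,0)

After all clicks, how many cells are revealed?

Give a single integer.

Answer: 15

Derivation:
Click 1 (1,1) count=3: revealed 1 new [(1,1)] -> total=1
Click 2 (5,5) count=0: revealed 12 new [(3,4) (3,5) (3,6) (4,4) (4,5) (4,6) (5,4) (5,5) (5,6) (6,4) (6,5) (6,6)] -> total=13
Click 3 (4,2) count=2: revealed 1 new [(4,2)] -> total=14
Click 4 (3,0) count=1: revealed 1 new [(3,0)] -> total=15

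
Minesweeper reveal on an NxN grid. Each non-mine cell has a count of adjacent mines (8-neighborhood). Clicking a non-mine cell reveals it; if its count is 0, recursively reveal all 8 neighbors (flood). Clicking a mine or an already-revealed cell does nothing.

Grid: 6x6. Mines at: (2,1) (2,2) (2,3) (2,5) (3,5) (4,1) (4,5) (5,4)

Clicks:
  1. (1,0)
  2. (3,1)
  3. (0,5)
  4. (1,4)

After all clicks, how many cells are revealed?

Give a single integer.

Click 1 (1,0) count=1: revealed 1 new [(1,0)] -> total=1
Click 2 (3,1) count=3: revealed 1 new [(3,1)] -> total=2
Click 3 (0,5) count=0: revealed 11 new [(0,0) (0,1) (0,2) (0,3) (0,4) (0,5) (1,1) (1,2) (1,3) (1,4) (1,5)] -> total=13
Click 4 (1,4) count=2: revealed 0 new [(none)] -> total=13

Answer: 13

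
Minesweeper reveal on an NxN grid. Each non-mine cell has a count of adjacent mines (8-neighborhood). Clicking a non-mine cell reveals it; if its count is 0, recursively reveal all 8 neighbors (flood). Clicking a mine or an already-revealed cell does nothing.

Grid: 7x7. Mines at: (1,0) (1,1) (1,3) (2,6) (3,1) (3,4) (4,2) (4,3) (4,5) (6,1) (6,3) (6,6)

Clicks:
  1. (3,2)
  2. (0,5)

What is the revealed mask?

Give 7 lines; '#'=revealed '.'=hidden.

Answer: ....###
....###
.......
..#....
.......
.......
.......

Derivation:
Click 1 (3,2) count=3: revealed 1 new [(3,2)] -> total=1
Click 2 (0,5) count=0: revealed 6 new [(0,4) (0,5) (0,6) (1,4) (1,5) (1,6)] -> total=7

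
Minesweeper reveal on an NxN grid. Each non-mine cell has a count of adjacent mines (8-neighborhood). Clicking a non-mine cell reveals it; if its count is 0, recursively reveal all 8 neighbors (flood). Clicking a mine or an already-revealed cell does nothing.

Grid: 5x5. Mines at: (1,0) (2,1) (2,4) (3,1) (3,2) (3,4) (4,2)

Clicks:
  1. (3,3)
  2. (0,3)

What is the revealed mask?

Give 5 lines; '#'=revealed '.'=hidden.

Click 1 (3,3) count=4: revealed 1 new [(3,3)] -> total=1
Click 2 (0,3) count=0: revealed 8 new [(0,1) (0,2) (0,3) (0,4) (1,1) (1,2) (1,3) (1,4)] -> total=9

Answer: .####
.####
.....
...#.
.....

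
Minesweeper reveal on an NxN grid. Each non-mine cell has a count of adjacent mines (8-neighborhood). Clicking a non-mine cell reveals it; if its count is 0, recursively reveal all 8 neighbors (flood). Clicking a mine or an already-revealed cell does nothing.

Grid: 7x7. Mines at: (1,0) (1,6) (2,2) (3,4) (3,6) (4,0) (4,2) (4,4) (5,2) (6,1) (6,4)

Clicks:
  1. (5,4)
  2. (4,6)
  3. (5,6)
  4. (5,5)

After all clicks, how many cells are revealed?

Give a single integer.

Click 1 (5,4) count=2: revealed 1 new [(5,4)] -> total=1
Click 2 (4,6) count=1: revealed 1 new [(4,6)] -> total=2
Click 3 (5,6) count=0: revealed 5 new [(4,5) (5,5) (5,6) (6,5) (6,6)] -> total=7
Click 4 (5,5) count=2: revealed 0 new [(none)] -> total=7

Answer: 7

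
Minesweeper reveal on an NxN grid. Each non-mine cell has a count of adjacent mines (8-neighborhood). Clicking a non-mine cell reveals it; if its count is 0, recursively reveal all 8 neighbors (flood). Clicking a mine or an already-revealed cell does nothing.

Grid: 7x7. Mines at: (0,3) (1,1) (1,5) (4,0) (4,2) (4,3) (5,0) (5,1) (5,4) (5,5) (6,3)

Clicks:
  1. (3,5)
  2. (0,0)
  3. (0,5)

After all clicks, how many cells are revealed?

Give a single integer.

Answer: 11

Derivation:
Click 1 (3,5) count=0: revealed 9 new [(2,4) (2,5) (2,6) (3,4) (3,5) (3,6) (4,4) (4,5) (4,6)] -> total=9
Click 2 (0,0) count=1: revealed 1 new [(0,0)] -> total=10
Click 3 (0,5) count=1: revealed 1 new [(0,5)] -> total=11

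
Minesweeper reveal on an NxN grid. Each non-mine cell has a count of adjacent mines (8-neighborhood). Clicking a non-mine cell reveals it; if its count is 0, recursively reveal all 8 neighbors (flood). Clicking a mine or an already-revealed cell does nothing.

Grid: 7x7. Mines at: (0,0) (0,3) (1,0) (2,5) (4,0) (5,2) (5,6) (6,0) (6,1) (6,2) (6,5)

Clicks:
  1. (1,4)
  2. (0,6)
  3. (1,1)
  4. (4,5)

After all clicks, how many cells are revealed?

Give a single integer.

Click 1 (1,4) count=2: revealed 1 new [(1,4)] -> total=1
Click 2 (0,6) count=0: revealed 5 new [(0,4) (0,5) (0,6) (1,5) (1,6)] -> total=6
Click 3 (1,1) count=2: revealed 1 new [(1,1)] -> total=7
Click 4 (4,5) count=1: revealed 1 new [(4,5)] -> total=8

Answer: 8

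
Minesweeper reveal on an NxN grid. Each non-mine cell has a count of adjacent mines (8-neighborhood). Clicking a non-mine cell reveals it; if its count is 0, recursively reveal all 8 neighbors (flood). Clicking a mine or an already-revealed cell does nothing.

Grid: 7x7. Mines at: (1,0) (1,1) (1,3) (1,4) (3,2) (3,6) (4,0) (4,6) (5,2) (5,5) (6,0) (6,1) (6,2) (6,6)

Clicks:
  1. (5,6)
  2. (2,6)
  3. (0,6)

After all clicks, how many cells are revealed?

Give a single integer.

Answer: 7

Derivation:
Click 1 (5,6) count=3: revealed 1 new [(5,6)] -> total=1
Click 2 (2,6) count=1: revealed 1 new [(2,6)] -> total=2
Click 3 (0,6) count=0: revealed 5 new [(0,5) (0,6) (1,5) (1,6) (2,5)] -> total=7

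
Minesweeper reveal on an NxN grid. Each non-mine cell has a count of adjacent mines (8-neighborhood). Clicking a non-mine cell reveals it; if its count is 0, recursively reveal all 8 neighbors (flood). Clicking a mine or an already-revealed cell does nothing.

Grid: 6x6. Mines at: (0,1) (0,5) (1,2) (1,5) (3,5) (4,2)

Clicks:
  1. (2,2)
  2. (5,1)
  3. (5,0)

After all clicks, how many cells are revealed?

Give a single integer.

Answer: 11

Derivation:
Click 1 (2,2) count=1: revealed 1 new [(2,2)] -> total=1
Click 2 (5,1) count=1: revealed 1 new [(5,1)] -> total=2
Click 3 (5,0) count=0: revealed 9 new [(1,0) (1,1) (2,0) (2,1) (3,0) (3,1) (4,0) (4,1) (5,0)] -> total=11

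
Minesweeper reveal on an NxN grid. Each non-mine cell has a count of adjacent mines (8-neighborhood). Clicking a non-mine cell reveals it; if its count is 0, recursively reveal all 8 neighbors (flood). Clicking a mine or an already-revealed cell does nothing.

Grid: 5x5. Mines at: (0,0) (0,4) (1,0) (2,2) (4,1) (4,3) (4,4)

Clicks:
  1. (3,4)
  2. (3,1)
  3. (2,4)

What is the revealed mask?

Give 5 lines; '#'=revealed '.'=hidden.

Click 1 (3,4) count=2: revealed 1 new [(3,4)] -> total=1
Click 2 (3,1) count=2: revealed 1 new [(3,1)] -> total=2
Click 3 (2,4) count=0: revealed 5 new [(1,3) (1,4) (2,3) (2,4) (3,3)] -> total=7

Answer: .....
...##
...##
.#.##
.....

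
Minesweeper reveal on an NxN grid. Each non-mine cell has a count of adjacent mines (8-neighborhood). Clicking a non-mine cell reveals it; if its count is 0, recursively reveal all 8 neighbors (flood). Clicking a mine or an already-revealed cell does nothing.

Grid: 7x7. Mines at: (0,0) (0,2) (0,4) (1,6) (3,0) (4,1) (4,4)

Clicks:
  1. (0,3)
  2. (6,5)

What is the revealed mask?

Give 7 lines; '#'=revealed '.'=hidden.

Click 1 (0,3) count=2: revealed 1 new [(0,3)] -> total=1
Click 2 (6,5) count=0: revealed 20 new [(2,5) (2,6) (3,5) (3,6) (4,5) (4,6) (5,0) (5,1) (5,2) (5,3) (5,4) (5,5) (5,6) (6,0) (6,1) (6,2) (6,3) (6,4) (6,5) (6,6)] -> total=21

Answer: ...#...
.......
.....##
.....##
.....##
#######
#######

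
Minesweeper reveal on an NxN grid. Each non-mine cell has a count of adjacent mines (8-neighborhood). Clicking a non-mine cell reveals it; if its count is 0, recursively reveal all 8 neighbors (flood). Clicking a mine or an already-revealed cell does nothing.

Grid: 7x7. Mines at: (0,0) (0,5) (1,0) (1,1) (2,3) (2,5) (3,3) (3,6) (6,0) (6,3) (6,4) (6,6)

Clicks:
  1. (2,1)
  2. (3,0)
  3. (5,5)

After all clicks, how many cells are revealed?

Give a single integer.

Answer: 13

Derivation:
Click 1 (2,1) count=2: revealed 1 new [(2,1)] -> total=1
Click 2 (3,0) count=0: revealed 11 new [(2,0) (2,2) (3,0) (3,1) (3,2) (4,0) (4,1) (4,2) (5,0) (5,1) (5,2)] -> total=12
Click 3 (5,5) count=2: revealed 1 new [(5,5)] -> total=13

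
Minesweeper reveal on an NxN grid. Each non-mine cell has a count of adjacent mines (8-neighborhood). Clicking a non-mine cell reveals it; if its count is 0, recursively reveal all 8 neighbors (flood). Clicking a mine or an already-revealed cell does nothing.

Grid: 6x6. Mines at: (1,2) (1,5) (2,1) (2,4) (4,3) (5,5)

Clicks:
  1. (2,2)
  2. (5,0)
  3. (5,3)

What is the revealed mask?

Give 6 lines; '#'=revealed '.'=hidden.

Click 1 (2,2) count=2: revealed 1 new [(2,2)] -> total=1
Click 2 (5,0) count=0: revealed 9 new [(3,0) (3,1) (3,2) (4,0) (4,1) (4,2) (5,0) (5,1) (5,2)] -> total=10
Click 3 (5,3) count=1: revealed 1 new [(5,3)] -> total=11

Answer: ......
......
..#...
###...
###...
####..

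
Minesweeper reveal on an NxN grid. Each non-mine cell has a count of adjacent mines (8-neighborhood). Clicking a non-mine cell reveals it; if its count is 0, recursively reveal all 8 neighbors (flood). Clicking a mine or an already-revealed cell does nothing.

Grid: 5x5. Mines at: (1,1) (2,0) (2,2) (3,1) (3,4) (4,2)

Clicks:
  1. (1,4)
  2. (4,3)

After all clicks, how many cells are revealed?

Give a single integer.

Answer: 9

Derivation:
Click 1 (1,4) count=0: revealed 8 new [(0,2) (0,3) (0,4) (1,2) (1,3) (1,4) (2,3) (2,4)] -> total=8
Click 2 (4,3) count=2: revealed 1 new [(4,3)] -> total=9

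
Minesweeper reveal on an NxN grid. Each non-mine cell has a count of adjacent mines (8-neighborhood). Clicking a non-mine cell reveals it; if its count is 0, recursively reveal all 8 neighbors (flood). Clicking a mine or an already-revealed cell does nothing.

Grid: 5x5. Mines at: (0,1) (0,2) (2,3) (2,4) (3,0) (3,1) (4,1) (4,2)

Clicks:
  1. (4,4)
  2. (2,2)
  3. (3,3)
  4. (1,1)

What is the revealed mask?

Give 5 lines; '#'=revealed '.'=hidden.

Answer: .....
.#...
..#..
...##
...##

Derivation:
Click 1 (4,4) count=0: revealed 4 new [(3,3) (3,4) (4,3) (4,4)] -> total=4
Click 2 (2,2) count=2: revealed 1 new [(2,2)] -> total=5
Click 3 (3,3) count=3: revealed 0 new [(none)] -> total=5
Click 4 (1,1) count=2: revealed 1 new [(1,1)] -> total=6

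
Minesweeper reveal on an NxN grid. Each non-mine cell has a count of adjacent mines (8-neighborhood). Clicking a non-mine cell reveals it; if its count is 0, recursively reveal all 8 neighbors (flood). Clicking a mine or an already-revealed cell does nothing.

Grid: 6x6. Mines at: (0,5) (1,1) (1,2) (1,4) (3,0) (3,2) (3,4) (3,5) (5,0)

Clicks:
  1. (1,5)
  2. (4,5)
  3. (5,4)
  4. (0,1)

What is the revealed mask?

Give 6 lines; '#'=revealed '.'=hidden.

Answer: .#....
.....#
......
......
.#####
.#####

Derivation:
Click 1 (1,5) count=2: revealed 1 new [(1,5)] -> total=1
Click 2 (4,5) count=2: revealed 1 new [(4,5)] -> total=2
Click 3 (5,4) count=0: revealed 9 new [(4,1) (4,2) (4,3) (4,4) (5,1) (5,2) (5,3) (5,4) (5,5)] -> total=11
Click 4 (0,1) count=2: revealed 1 new [(0,1)] -> total=12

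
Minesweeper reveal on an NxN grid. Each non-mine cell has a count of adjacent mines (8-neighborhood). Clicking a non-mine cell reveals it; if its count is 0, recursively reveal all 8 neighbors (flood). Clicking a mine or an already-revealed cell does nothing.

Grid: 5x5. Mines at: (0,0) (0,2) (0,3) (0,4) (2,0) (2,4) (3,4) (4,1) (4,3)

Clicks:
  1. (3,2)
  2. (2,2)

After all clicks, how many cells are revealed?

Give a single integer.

Click 1 (3,2) count=2: revealed 1 new [(3,2)] -> total=1
Click 2 (2,2) count=0: revealed 8 new [(1,1) (1,2) (1,3) (2,1) (2,2) (2,3) (3,1) (3,3)] -> total=9

Answer: 9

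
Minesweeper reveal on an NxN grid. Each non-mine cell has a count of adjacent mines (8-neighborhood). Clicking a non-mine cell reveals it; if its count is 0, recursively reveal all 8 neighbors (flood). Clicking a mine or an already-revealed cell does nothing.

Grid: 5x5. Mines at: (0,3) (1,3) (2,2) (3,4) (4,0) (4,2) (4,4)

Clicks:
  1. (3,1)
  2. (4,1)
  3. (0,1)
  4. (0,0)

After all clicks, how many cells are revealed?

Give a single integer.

Click 1 (3,1) count=3: revealed 1 new [(3,1)] -> total=1
Click 2 (4,1) count=2: revealed 1 new [(4,1)] -> total=2
Click 3 (0,1) count=0: revealed 9 new [(0,0) (0,1) (0,2) (1,0) (1,1) (1,2) (2,0) (2,1) (3,0)] -> total=11
Click 4 (0,0) count=0: revealed 0 new [(none)] -> total=11

Answer: 11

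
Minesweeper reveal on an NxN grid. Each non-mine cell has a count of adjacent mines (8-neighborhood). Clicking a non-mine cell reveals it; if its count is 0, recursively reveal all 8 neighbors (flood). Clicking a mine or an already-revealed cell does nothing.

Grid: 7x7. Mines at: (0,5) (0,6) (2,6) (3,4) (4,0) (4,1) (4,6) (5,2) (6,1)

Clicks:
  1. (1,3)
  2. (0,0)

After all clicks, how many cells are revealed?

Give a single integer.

Answer: 19

Derivation:
Click 1 (1,3) count=0: revealed 19 new [(0,0) (0,1) (0,2) (0,3) (0,4) (1,0) (1,1) (1,2) (1,3) (1,4) (2,0) (2,1) (2,2) (2,3) (2,4) (3,0) (3,1) (3,2) (3,3)] -> total=19
Click 2 (0,0) count=0: revealed 0 new [(none)] -> total=19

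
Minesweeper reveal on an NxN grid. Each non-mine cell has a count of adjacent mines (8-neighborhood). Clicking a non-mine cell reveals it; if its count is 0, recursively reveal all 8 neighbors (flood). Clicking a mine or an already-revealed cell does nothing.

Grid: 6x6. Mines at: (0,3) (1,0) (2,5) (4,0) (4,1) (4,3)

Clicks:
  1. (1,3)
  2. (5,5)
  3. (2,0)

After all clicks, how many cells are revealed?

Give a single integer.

Click 1 (1,3) count=1: revealed 1 new [(1,3)] -> total=1
Click 2 (5,5) count=0: revealed 6 new [(3,4) (3,5) (4,4) (4,5) (5,4) (5,5)] -> total=7
Click 3 (2,0) count=1: revealed 1 new [(2,0)] -> total=8

Answer: 8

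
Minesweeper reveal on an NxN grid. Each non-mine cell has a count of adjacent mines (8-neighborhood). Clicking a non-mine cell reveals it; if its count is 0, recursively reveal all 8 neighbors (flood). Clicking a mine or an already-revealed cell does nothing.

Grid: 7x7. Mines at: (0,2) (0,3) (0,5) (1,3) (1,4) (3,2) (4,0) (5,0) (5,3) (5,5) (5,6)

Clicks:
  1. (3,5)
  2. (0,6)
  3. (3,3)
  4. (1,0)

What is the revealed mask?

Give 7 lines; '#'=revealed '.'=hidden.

Click 1 (3,5) count=0: revealed 14 new [(1,5) (1,6) (2,3) (2,4) (2,5) (2,6) (3,3) (3,4) (3,5) (3,6) (4,3) (4,4) (4,5) (4,6)] -> total=14
Click 2 (0,6) count=1: revealed 1 new [(0,6)] -> total=15
Click 3 (3,3) count=1: revealed 0 new [(none)] -> total=15
Click 4 (1,0) count=0: revealed 8 new [(0,0) (0,1) (1,0) (1,1) (2,0) (2,1) (3,0) (3,1)] -> total=23

Answer: ##....#
##...##
##.####
##.####
...####
.......
.......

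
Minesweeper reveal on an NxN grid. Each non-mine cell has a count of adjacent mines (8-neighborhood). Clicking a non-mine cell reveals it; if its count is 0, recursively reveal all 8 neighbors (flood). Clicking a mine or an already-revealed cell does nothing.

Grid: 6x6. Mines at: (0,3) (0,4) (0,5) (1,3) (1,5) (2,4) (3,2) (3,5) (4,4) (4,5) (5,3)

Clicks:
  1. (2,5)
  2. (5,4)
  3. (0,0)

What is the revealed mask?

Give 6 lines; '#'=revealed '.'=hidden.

Click 1 (2,5) count=3: revealed 1 new [(2,5)] -> total=1
Click 2 (5,4) count=3: revealed 1 new [(5,4)] -> total=2
Click 3 (0,0) count=0: revealed 17 new [(0,0) (0,1) (0,2) (1,0) (1,1) (1,2) (2,0) (2,1) (2,2) (3,0) (3,1) (4,0) (4,1) (4,2) (5,0) (5,1) (5,2)] -> total=19

Answer: ###...
###...
###..#
##....
###...
###.#.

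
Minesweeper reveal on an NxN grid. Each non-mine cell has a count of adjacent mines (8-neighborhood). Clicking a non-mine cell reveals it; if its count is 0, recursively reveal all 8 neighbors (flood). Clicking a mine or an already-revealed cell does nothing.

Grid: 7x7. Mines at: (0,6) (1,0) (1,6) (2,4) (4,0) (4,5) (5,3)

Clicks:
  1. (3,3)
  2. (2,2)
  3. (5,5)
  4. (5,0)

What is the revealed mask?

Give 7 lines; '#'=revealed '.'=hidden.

Click 1 (3,3) count=1: revealed 1 new [(3,3)] -> total=1
Click 2 (2,2) count=0: revealed 18 new [(0,1) (0,2) (0,3) (0,4) (0,5) (1,1) (1,2) (1,3) (1,4) (1,5) (2,1) (2,2) (2,3) (3,1) (3,2) (4,1) (4,2) (4,3)] -> total=19
Click 3 (5,5) count=1: revealed 1 new [(5,5)] -> total=20
Click 4 (5,0) count=1: revealed 1 new [(5,0)] -> total=21

Answer: .#####.
.#####.
.###...
.###...
.###...
#....#.
.......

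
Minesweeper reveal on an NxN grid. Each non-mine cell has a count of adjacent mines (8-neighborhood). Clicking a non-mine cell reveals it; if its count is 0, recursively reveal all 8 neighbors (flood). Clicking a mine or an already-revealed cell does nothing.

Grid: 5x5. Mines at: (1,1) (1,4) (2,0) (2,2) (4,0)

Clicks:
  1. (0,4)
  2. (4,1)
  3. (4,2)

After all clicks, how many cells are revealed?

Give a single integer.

Answer: 11

Derivation:
Click 1 (0,4) count=1: revealed 1 new [(0,4)] -> total=1
Click 2 (4,1) count=1: revealed 1 new [(4,1)] -> total=2
Click 3 (4,2) count=0: revealed 9 new [(2,3) (2,4) (3,1) (3,2) (3,3) (3,4) (4,2) (4,3) (4,4)] -> total=11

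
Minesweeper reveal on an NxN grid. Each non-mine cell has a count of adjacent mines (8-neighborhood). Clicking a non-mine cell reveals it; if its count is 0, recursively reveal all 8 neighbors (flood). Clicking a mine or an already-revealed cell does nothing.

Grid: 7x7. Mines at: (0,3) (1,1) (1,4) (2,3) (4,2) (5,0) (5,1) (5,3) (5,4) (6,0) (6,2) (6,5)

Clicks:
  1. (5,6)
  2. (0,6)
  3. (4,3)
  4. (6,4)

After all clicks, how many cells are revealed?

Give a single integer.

Click 1 (5,6) count=1: revealed 1 new [(5,6)] -> total=1
Click 2 (0,6) count=0: revealed 14 new [(0,5) (0,6) (1,5) (1,6) (2,4) (2,5) (2,6) (3,4) (3,5) (3,6) (4,4) (4,5) (4,6) (5,5)] -> total=15
Click 3 (4,3) count=3: revealed 1 new [(4,3)] -> total=16
Click 4 (6,4) count=3: revealed 1 new [(6,4)] -> total=17

Answer: 17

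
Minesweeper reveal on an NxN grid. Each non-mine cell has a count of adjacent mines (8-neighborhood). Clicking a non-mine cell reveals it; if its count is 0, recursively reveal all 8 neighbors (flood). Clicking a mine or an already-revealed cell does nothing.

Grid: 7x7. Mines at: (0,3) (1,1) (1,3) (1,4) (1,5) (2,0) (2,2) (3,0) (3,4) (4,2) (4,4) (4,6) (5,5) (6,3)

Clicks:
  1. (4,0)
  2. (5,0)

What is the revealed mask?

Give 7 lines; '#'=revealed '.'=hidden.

Click 1 (4,0) count=1: revealed 1 new [(4,0)] -> total=1
Click 2 (5,0) count=0: revealed 7 new [(4,1) (5,0) (5,1) (5,2) (6,0) (6,1) (6,2)] -> total=8

Answer: .......
.......
.......
.......
##.....
###....
###....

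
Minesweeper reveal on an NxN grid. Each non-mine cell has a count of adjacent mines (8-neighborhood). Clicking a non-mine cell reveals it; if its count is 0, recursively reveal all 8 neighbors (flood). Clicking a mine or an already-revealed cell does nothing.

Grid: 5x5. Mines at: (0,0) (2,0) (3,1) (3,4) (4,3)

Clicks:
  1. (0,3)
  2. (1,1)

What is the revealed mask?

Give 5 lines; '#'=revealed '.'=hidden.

Answer: .####
.####
.####
.....
.....

Derivation:
Click 1 (0,3) count=0: revealed 12 new [(0,1) (0,2) (0,3) (0,4) (1,1) (1,2) (1,3) (1,4) (2,1) (2,2) (2,3) (2,4)] -> total=12
Click 2 (1,1) count=2: revealed 0 new [(none)] -> total=12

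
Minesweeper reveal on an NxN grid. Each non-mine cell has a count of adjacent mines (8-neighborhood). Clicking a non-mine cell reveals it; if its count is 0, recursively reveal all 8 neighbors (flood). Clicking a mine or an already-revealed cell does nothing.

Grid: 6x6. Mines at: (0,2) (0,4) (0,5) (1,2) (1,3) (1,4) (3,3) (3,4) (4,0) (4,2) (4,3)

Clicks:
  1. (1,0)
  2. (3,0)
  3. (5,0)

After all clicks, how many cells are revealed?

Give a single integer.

Answer: 9

Derivation:
Click 1 (1,0) count=0: revealed 8 new [(0,0) (0,1) (1,0) (1,1) (2,0) (2,1) (3,0) (3,1)] -> total=8
Click 2 (3,0) count=1: revealed 0 new [(none)] -> total=8
Click 3 (5,0) count=1: revealed 1 new [(5,0)] -> total=9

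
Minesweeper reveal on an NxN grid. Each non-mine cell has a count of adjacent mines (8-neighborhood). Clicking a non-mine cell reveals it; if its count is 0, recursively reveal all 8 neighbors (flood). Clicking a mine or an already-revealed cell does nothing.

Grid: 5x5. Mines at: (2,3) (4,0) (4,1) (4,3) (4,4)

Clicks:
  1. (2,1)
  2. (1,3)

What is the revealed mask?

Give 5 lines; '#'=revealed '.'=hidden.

Answer: #####
#####
###..
###..
.....

Derivation:
Click 1 (2,1) count=0: revealed 16 new [(0,0) (0,1) (0,2) (0,3) (0,4) (1,0) (1,1) (1,2) (1,3) (1,4) (2,0) (2,1) (2,2) (3,0) (3,1) (3,2)] -> total=16
Click 2 (1,3) count=1: revealed 0 new [(none)] -> total=16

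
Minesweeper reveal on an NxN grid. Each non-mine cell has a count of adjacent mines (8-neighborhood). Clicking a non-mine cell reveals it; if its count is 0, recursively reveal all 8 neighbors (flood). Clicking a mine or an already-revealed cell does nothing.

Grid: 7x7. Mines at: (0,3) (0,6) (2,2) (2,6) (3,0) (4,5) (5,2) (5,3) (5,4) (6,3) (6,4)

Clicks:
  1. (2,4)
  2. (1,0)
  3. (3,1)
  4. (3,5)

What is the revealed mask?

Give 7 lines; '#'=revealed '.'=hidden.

Answer: ###....
######.
##.###.
.#.###.
.......
.......
.......

Derivation:
Click 1 (2,4) count=0: revealed 9 new [(1,3) (1,4) (1,5) (2,3) (2,4) (2,5) (3,3) (3,4) (3,5)] -> total=9
Click 2 (1,0) count=0: revealed 8 new [(0,0) (0,1) (0,2) (1,0) (1,1) (1,2) (2,0) (2,1)] -> total=17
Click 3 (3,1) count=2: revealed 1 new [(3,1)] -> total=18
Click 4 (3,5) count=2: revealed 0 new [(none)] -> total=18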